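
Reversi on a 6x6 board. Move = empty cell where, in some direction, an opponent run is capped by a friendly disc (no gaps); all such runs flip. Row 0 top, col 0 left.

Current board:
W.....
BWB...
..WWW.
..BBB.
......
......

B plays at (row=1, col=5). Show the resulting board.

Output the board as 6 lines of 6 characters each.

Answer: W.....
BWB..B
..WWB.
..BBB.
......
......

Derivation:
Place B at (1,5); scan 8 dirs for brackets.
Dir NW: first cell '.' (not opp) -> no flip
Dir N: first cell '.' (not opp) -> no flip
Dir NE: edge -> no flip
Dir W: first cell '.' (not opp) -> no flip
Dir E: edge -> no flip
Dir SW: opp run (2,4) capped by B -> flip
Dir S: first cell '.' (not opp) -> no flip
Dir SE: edge -> no flip
All flips: (2,4)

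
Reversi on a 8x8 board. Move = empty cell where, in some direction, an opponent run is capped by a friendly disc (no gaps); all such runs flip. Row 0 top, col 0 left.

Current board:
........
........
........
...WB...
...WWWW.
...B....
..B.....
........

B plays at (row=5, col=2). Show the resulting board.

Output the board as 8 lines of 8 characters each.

Answer: ........
........
........
...WB...
...BWWW.
..BB....
..B.....
........

Derivation:
Place B at (5,2); scan 8 dirs for brackets.
Dir NW: first cell '.' (not opp) -> no flip
Dir N: first cell '.' (not opp) -> no flip
Dir NE: opp run (4,3) capped by B -> flip
Dir W: first cell '.' (not opp) -> no flip
Dir E: first cell 'B' (not opp) -> no flip
Dir SW: first cell '.' (not opp) -> no flip
Dir S: first cell 'B' (not opp) -> no flip
Dir SE: first cell '.' (not opp) -> no flip
All flips: (4,3)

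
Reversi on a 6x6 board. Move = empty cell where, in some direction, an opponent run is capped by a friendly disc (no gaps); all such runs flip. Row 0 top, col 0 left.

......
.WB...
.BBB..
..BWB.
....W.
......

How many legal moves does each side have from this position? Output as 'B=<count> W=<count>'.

Answer: B=6 W=4

Derivation:
-- B to move --
(0,0): flips 1 -> legal
(0,1): flips 1 -> legal
(0,2): no bracket -> illegal
(1,0): flips 1 -> legal
(2,0): no bracket -> illegal
(2,4): no bracket -> illegal
(3,5): no bracket -> illegal
(4,2): no bracket -> illegal
(4,3): flips 1 -> legal
(4,5): no bracket -> illegal
(5,3): no bracket -> illegal
(5,4): flips 1 -> legal
(5,5): flips 2 -> legal
B mobility = 6
-- W to move --
(0,1): no bracket -> illegal
(0,2): no bracket -> illegal
(0,3): no bracket -> illegal
(1,0): no bracket -> illegal
(1,3): flips 2 -> legal
(1,4): no bracket -> illegal
(2,0): no bracket -> illegal
(2,4): flips 1 -> legal
(2,5): no bracket -> illegal
(3,0): no bracket -> illegal
(3,1): flips 2 -> legal
(3,5): flips 1 -> legal
(4,1): no bracket -> illegal
(4,2): no bracket -> illegal
(4,3): no bracket -> illegal
(4,5): no bracket -> illegal
W mobility = 4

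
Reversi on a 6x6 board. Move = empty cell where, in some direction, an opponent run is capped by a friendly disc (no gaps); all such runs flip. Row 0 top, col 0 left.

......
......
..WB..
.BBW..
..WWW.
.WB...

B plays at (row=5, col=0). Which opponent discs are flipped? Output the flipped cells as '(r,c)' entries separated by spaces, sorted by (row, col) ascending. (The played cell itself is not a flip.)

Answer: (5,1)

Derivation:
Dir NW: edge -> no flip
Dir N: first cell '.' (not opp) -> no flip
Dir NE: first cell '.' (not opp) -> no flip
Dir W: edge -> no flip
Dir E: opp run (5,1) capped by B -> flip
Dir SW: edge -> no flip
Dir S: edge -> no flip
Dir SE: edge -> no flip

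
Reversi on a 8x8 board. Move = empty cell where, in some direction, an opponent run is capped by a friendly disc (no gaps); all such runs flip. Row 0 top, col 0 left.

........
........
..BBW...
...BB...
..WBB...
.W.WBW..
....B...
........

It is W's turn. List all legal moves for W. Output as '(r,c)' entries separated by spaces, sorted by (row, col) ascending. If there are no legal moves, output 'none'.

(1,1): flips 3 -> legal
(1,2): no bracket -> illegal
(1,3): flips 3 -> legal
(1,4): no bracket -> illegal
(2,1): flips 2 -> legal
(2,5): no bracket -> illegal
(3,1): no bracket -> illegal
(3,2): no bracket -> illegal
(3,5): flips 1 -> legal
(4,5): flips 2 -> legal
(5,2): no bracket -> illegal
(6,3): no bracket -> illegal
(6,5): no bracket -> illegal
(7,3): flips 1 -> legal
(7,4): flips 4 -> legal
(7,5): flips 1 -> legal

Answer: (1,1) (1,3) (2,1) (3,5) (4,5) (7,3) (7,4) (7,5)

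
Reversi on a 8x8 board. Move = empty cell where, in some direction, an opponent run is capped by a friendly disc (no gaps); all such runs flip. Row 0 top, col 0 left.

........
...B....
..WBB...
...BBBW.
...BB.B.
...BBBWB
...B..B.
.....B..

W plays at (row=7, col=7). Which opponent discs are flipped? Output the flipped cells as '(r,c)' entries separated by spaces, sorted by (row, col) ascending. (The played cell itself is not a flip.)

Answer: (3,3) (4,4) (5,5) (6,6)

Derivation:
Dir NW: opp run (6,6) (5,5) (4,4) (3,3) capped by W -> flip
Dir N: first cell '.' (not opp) -> no flip
Dir NE: edge -> no flip
Dir W: first cell '.' (not opp) -> no flip
Dir E: edge -> no flip
Dir SW: edge -> no flip
Dir S: edge -> no flip
Dir SE: edge -> no flip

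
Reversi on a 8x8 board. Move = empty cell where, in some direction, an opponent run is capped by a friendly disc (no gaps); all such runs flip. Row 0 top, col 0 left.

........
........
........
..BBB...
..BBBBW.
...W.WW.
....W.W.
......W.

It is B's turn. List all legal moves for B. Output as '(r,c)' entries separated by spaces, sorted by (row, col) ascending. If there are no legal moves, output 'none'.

(3,5): no bracket -> illegal
(3,6): no bracket -> illegal
(3,7): no bracket -> illegal
(4,7): flips 1 -> legal
(5,2): no bracket -> illegal
(5,4): no bracket -> illegal
(5,7): no bracket -> illegal
(6,2): flips 1 -> legal
(6,3): flips 1 -> legal
(6,5): flips 1 -> legal
(6,7): flips 1 -> legal
(7,3): no bracket -> illegal
(7,4): no bracket -> illegal
(7,5): flips 2 -> legal
(7,7): flips 2 -> legal

Answer: (4,7) (6,2) (6,3) (6,5) (6,7) (7,5) (7,7)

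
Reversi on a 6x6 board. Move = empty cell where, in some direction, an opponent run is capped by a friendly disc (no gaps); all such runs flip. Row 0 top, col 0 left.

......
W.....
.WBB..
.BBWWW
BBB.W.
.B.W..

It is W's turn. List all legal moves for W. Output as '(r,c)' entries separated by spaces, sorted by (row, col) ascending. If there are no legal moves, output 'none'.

(1,1): flips 1 -> legal
(1,2): flips 1 -> legal
(1,3): flips 1 -> legal
(1,4): no bracket -> illegal
(2,0): flips 2 -> legal
(2,4): flips 2 -> legal
(3,0): flips 2 -> legal
(4,3): flips 1 -> legal
(5,0): no bracket -> illegal
(5,2): no bracket -> illegal

Answer: (1,1) (1,2) (1,3) (2,0) (2,4) (3,0) (4,3)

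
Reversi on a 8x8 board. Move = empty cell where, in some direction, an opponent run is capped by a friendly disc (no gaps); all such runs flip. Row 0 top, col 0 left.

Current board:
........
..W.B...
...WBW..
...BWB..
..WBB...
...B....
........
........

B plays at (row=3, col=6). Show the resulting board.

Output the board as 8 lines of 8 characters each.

Answer: ........
..W.B...
...WBB..
...BWBB.
..WBB...
...B....
........
........

Derivation:
Place B at (3,6); scan 8 dirs for brackets.
Dir NW: opp run (2,5) capped by B -> flip
Dir N: first cell '.' (not opp) -> no flip
Dir NE: first cell '.' (not opp) -> no flip
Dir W: first cell 'B' (not opp) -> no flip
Dir E: first cell '.' (not opp) -> no flip
Dir SW: first cell '.' (not opp) -> no flip
Dir S: first cell '.' (not opp) -> no flip
Dir SE: first cell '.' (not opp) -> no flip
All flips: (2,5)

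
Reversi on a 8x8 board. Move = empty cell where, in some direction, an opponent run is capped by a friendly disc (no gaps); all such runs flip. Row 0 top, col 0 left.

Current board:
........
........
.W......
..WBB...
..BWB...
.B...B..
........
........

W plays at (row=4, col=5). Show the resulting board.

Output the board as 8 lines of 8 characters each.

Answer: ........
........
.W......
..WBB...
..BWWW..
.B...B..
........
........

Derivation:
Place W at (4,5); scan 8 dirs for brackets.
Dir NW: opp run (3,4), next='.' -> no flip
Dir N: first cell '.' (not opp) -> no flip
Dir NE: first cell '.' (not opp) -> no flip
Dir W: opp run (4,4) capped by W -> flip
Dir E: first cell '.' (not opp) -> no flip
Dir SW: first cell '.' (not opp) -> no flip
Dir S: opp run (5,5), next='.' -> no flip
Dir SE: first cell '.' (not opp) -> no flip
All flips: (4,4)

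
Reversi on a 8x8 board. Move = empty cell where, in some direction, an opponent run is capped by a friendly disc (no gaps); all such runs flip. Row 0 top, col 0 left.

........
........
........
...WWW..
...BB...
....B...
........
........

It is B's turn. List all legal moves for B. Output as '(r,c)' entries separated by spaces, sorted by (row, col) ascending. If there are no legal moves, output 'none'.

(2,2): flips 1 -> legal
(2,3): flips 1 -> legal
(2,4): flips 1 -> legal
(2,5): flips 1 -> legal
(2,6): flips 1 -> legal
(3,2): no bracket -> illegal
(3,6): no bracket -> illegal
(4,2): no bracket -> illegal
(4,5): no bracket -> illegal
(4,6): no bracket -> illegal

Answer: (2,2) (2,3) (2,4) (2,5) (2,6)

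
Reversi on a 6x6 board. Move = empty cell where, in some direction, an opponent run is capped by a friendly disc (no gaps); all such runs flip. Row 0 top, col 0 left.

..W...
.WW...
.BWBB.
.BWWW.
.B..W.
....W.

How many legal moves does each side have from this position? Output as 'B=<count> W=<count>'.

Answer: B=7 W=10

Derivation:
-- B to move --
(0,0): no bracket -> illegal
(0,1): flips 2 -> legal
(0,3): flips 1 -> legal
(1,0): no bracket -> illegal
(1,3): flips 1 -> legal
(2,0): no bracket -> illegal
(2,5): no bracket -> illegal
(3,5): flips 3 -> legal
(4,2): flips 1 -> legal
(4,3): flips 2 -> legal
(4,5): flips 1 -> legal
(5,3): no bracket -> illegal
(5,5): no bracket -> illegal
B mobility = 7
-- W to move --
(1,0): flips 1 -> legal
(1,3): flips 1 -> legal
(1,4): flips 2 -> legal
(1,5): flips 1 -> legal
(2,0): flips 1 -> legal
(2,5): flips 2 -> legal
(3,0): flips 2 -> legal
(3,5): no bracket -> illegal
(4,0): flips 1 -> legal
(4,2): no bracket -> illegal
(5,0): flips 1 -> legal
(5,1): flips 3 -> legal
(5,2): no bracket -> illegal
W mobility = 10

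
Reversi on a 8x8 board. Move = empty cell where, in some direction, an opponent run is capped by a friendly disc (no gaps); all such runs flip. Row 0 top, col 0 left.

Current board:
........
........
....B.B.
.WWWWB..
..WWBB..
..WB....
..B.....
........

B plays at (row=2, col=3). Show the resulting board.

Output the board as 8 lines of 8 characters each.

Answer: ........
........
...BB.B.
.WWBBB..
..WBBB..
..WB....
..B.....
........

Derivation:
Place B at (2,3); scan 8 dirs for brackets.
Dir NW: first cell '.' (not opp) -> no flip
Dir N: first cell '.' (not opp) -> no flip
Dir NE: first cell '.' (not opp) -> no flip
Dir W: first cell '.' (not opp) -> no flip
Dir E: first cell 'B' (not opp) -> no flip
Dir SW: opp run (3,2), next='.' -> no flip
Dir S: opp run (3,3) (4,3) capped by B -> flip
Dir SE: opp run (3,4) capped by B -> flip
All flips: (3,3) (3,4) (4,3)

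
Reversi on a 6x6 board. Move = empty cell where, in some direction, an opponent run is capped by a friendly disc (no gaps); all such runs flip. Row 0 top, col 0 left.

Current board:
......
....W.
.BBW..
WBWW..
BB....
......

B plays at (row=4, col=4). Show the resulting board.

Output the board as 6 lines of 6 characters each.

Place B at (4,4); scan 8 dirs for brackets.
Dir NW: opp run (3,3) capped by B -> flip
Dir N: first cell '.' (not opp) -> no flip
Dir NE: first cell '.' (not opp) -> no flip
Dir W: first cell '.' (not opp) -> no flip
Dir E: first cell '.' (not opp) -> no flip
Dir SW: first cell '.' (not opp) -> no flip
Dir S: first cell '.' (not opp) -> no flip
Dir SE: first cell '.' (not opp) -> no flip
All flips: (3,3)

Answer: ......
....W.
.BBW..
WBWB..
BB..B.
......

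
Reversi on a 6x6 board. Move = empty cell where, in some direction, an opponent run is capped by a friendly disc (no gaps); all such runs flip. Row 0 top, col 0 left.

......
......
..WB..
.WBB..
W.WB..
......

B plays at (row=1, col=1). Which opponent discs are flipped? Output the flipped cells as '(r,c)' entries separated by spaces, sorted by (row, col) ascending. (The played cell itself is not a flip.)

Dir NW: first cell '.' (not opp) -> no flip
Dir N: first cell '.' (not opp) -> no flip
Dir NE: first cell '.' (not opp) -> no flip
Dir W: first cell '.' (not opp) -> no flip
Dir E: first cell '.' (not opp) -> no flip
Dir SW: first cell '.' (not opp) -> no flip
Dir S: first cell '.' (not opp) -> no flip
Dir SE: opp run (2,2) capped by B -> flip

Answer: (2,2)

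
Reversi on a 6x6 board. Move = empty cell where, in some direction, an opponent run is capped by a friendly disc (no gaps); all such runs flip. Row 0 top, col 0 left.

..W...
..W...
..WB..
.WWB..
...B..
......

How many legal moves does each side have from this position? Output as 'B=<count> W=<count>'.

Answer: B=5 W=5

Derivation:
-- B to move --
(0,1): flips 1 -> legal
(0,3): no bracket -> illegal
(1,1): flips 1 -> legal
(1,3): no bracket -> illegal
(2,0): no bracket -> illegal
(2,1): flips 2 -> legal
(3,0): flips 2 -> legal
(4,0): no bracket -> illegal
(4,1): flips 1 -> legal
(4,2): no bracket -> illegal
B mobility = 5
-- W to move --
(1,3): no bracket -> illegal
(1,4): flips 1 -> legal
(2,4): flips 1 -> legal
(3,4): flips 2 -> legal
(4,2): no bracket -> illegal
(4,4): flips 1 -> legal
(5,2): no bracket -> illegal
(5,3): no bracket -> illegal
(5,4): flips 1 -> legal
W mobility = 5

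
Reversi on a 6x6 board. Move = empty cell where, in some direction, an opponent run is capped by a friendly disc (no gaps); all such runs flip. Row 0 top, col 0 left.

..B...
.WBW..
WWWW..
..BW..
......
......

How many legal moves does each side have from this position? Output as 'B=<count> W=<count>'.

Answer: B=5 W=6

Derivation:
-- B to move --
(0,0): no bracket -> illegal
(0,1): no bracket -> illegal
(0,3): no bracket -> illegal
(0,4): no bracket -> illegal
(1,0): flips 2 -> legal
(1,4): flips 2 -> legal
(2,4): flips 1 -> legal
(3,0): flips 1 -> legal
(3,1): no bracket -> illegal
(3,4): flips 2 -> legal
(4,2): no bracket -> illegal
(4,3): no bracket -> illegal
(4,4): no bracket -> illegal
B mobility = 5
-- W to move --
(0,1): flips 1 -> legal
(0,3): flips 1 -> legal
(3,1): flips 1 -> legal
(4,1): flips 1 -> legal
(4,2): flips 1 -> legal
(4,3): flips 1 -> legal
W mobility = 6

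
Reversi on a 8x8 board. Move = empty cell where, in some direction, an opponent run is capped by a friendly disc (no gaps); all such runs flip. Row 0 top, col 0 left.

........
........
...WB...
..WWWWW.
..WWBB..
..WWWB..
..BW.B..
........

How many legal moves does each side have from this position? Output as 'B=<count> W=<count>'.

-- B to move --
(1,2): flips 2 -> legal
(1,3): no bracket -> illegal
(1,4): no bracket -> illegal
(2,1): flips 3 -> legal
(2,2): flips 5 -> legal
(2,5): flips 1 -> legal
(2,6): flips 1 -> legal
(2,7): flips 1 -> legal
(3,1): no bracket -> illegal
(3,7): no bracket -> illegal
(4,1): flips 2 -> legal
(4,6): flips 1 -> legal
(4,7): no bracket -> illegal
(5,1): flips 5 -> legal
(6,1): no bracket -> illegal
(6,4): flips 2 -> legal
(7,2): flips 2 -> legal
(7,3): no bracket -> illegal
(7,4): no bracket -> illegal
B mobility = 11
-- W to move --
(1,3): flips 1 -> legal
(1,4): flips 1 -> legal
(1,5): flips 1 -> legal
(2,5): flips 1 -> legal
(4,6): flips 2 -> legal
(5,1): no bracket -> illegal
(5,6): flips 2 -> legal
(6,1): flips 1 -> legal
(6,4): no bracket -> illegal
(6,6): flips 2 -> legal
(7,1): flips 1 -> legal
(7,2): flips 1 -> legal
(7,3): no bracket -> illegal
(7,4): no bracket -> illegal
(7,5): flips 3 -> legal
(7,6): flips 1 -> legal
W mobility = 12

Answer: B=11 W=12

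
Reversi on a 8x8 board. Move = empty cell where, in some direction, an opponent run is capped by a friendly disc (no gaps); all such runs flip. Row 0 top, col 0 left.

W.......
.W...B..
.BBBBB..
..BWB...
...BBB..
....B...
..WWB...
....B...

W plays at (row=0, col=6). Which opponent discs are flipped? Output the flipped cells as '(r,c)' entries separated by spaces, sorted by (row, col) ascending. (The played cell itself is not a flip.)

Dir NW: edge -> no flip
Dir N: edge -> no flip
Dir NE: edge -> no flip
Dir W: first cell '.' (not opp) -> no flip
Dir E: first cell '.' (not opp) -> no flip
Dir SW: opp run (1,5) (2,4) capped by W -> flip
Dir S: first cell '.' (not opp) -> no flip
Dir SE: first cell '.' (not opp) -> no flip

Answer: (1,5) (2,4)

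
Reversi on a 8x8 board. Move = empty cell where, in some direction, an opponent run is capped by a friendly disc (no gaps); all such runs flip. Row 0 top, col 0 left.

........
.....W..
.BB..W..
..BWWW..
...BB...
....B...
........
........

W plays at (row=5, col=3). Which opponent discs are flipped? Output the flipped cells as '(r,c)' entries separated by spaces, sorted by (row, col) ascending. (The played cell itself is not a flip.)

Answer: (4,3) (4,4)

Derivation:
Dir NW: first cell '.' (not opp) -> no flip
Dir N: opp run (4,3) capped by W -> flip
Dir NE: opp run (4,4) capped by W -> flip
Dir W: first cell '.' (not opp) -> no flip
Dir E: opp run (5,4), next='.' -> no flip
Dir SW: first cell '.' (not opp) -> no flip
Dir S: first cell '.' (not opp) -> no flip
Dir SE: first cell '.' (not opp) -> no flip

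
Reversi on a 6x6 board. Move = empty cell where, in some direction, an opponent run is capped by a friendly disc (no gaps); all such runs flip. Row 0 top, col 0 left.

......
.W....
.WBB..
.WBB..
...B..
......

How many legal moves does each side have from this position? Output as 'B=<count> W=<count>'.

Answer: B=5 W=5

Derivation:
-- B to move --
(0,0): flips 1 -> legal
(0,1): no bracket -> illegal
(0,2): no bracket -> illegal
(1,0): flips 1 -> legal
(1,2): no bracket -> illegal
(2,0): flips 1 -> legal
(3,0): flips 1 -> legal
(4,0): flips 1 -> legal
(4,1): no bracket -> illegal
(4,2): no bracket -> illegal
B mobility = 5
-- W to move --
(1,2): no bracket -> illegal
(1,3): flips 1 -> legal
(1,4): no bracket -> illegal
(2,4): flips 2 -> legal
(3,4): flips 2 -> legal
(4,1): no bracket -> illegal
(4,2): no bracket -> illegal
(4,4): flips 2 -> legal
(5,2): no bracket -> illegal
(5,3): no bracket -> illegal
(5,4): flips 2 -> legal
W mobility = 5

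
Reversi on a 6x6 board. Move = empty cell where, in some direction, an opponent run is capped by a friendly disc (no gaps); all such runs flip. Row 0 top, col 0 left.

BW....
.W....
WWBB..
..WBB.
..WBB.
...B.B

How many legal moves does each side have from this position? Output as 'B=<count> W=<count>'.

Answer: B=6 W=6

Derivation:
-- B to move --
(0,2): flips 1 -> legal
(1,0): flips 2 -> legal
(1,2): no bracket -> illegal
(3,0): no bracket -> illegal
(3,1): flips 2 -> legal
(4,1): flips 2 -> legal
(5,1): flips 1 -> legal
(5,2): flips 2 -> legal
B mobility = 6
-- W to move --
(1,0): no bracket -> illegal
(1,2): flips 1 -> legal
(1,3): no bracket -> illegal
(1,4): flips 1 -> legal
(2,4): flips 3 -> legal
(2,5): no bracket -> illegal
(3,1): no bracket -> illegal
(3,5): flips 2 -> legal
(4,5): flips 2 -> legal
(5,2): no bracket -> illegal
(5,4): flips 1 -> legal
W mobility = 6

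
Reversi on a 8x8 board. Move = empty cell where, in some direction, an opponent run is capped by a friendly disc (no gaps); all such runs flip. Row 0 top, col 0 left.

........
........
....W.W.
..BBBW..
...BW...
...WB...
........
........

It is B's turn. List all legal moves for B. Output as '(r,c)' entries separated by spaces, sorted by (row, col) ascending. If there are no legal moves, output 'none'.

(1,3): no bracket -> illegal
(1,4): flips 1 -> legal
(1,5): flips 1 -> legal
(1,6): no bracket -> illegal
(1,7): no bracket -> illegal
(2,3): no bracket -> illegal
(2,5): no bracket -> illegal
(2,7): no bracket -> illegal
(3,6): flips 1 -> legal
(3,7): no bracket -> illegal
(4,2): no bracket -> illegal
(4,5): flips 1 -> legal
(4,6): no bracket -> illegal
(5,2): flips 1 -> legal
(5,5): flips 1 -> legal
(6,2): no bracket -> illegal
(6,3): flips 1 -> legal
(6,4): no bracket -> illegal

Answer: (1,4) (1,5) (3,6) (4,5) (5,2) (5,5) (6,3)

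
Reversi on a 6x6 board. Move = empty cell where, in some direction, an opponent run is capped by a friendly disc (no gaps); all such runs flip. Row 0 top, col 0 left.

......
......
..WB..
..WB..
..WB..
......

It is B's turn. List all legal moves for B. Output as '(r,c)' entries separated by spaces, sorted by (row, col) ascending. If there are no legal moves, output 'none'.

Answer: (1,1) (2,1) (3,1) (4,1) (5,1)

Derivation:
(1,1): flips 1 -> legal
(1,2): no bracket -> illegal
(1,3): no bracket -> illegal
(2,1): flips 2 -> legal
(3,1): flips 1 -> legal
(4,1): flips 2 -> legal
(5,1): flips 1 -> legal
(5,2): no bracket -> illegal
(5,3): no bracket -> illegal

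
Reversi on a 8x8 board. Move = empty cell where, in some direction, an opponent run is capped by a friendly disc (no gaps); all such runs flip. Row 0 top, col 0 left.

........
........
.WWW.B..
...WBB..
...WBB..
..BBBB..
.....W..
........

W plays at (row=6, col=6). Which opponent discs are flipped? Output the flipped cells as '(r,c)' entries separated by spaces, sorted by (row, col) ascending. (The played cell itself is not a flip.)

Dir NW: opp run (5,5) (4,4) capped by W -> flip
Dir N: first cell '.' (not opp) -> no flip
Dir NE: first cell '.' (not opp) -> no flip
Dir W: first cell 'W' (not opp) -> no flip
Dir E: first cell '.' (not opp) -> no flip
Dir SW: first cell '.' (not opp) -> no flip
Dir S: first cell '.' (not opp) -> no flip
Dir SE: first cell '.' (not opp) -> no flip

Answer: (4,4) (5,5)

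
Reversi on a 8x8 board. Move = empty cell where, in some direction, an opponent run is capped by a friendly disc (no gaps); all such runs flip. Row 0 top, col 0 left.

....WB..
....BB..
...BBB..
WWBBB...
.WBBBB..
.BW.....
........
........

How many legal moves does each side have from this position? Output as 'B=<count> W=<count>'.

-- B to move --
(0,3): flips 1 -> legal
(1,3): no bracket -> illegal
(2,0): flips 1 -> legal
(2,1): flips 2 -> legal
(2,2): no bracket -> illegal
(4,0): flips 1 -> legal
(5,0): flips 1 -> legal
(5,3): flips 1 -> legal
(6,1): flips 1 -> legal
(6,2): flips 1 -> legal
(6,3): no bracket -> illegal
B mobility = 8
-- W to move --
(0,3): no bracket -> illegal
(0,6): flips 1 -> legal
(1,2): no bracket -> illegal
(1,3): no bracket -> illegal
(1,6): flips 3 -> legal
(2,1): no bracket -> illegal
(2,2): flips 2 -> legal
(2,6): flips 1 -> legal
(3,5): flips 3 -> legal
(3,6): no bracket -> illegal
(4,0): no bracket -> illegal
(4,6): flips 4 -> legal
(5,0): flips 1 -> legal
(5,3): flips 1 -> legal
(5,4): flips 4 -> legal
(5,5): no bracket -> illegal
(5,6): no bracket -> illegal
(6,0): no bracket -> illegal
(6,1): flips 1 -> legal
(6,2): no bracket -> illegal
W mobility = 10

Answer: B=8 W=10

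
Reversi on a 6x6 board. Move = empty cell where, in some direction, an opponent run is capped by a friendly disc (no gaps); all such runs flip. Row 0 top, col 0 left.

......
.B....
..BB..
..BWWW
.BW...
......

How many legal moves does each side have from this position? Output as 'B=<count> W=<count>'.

Answer: B=4 W=5

Derivation:
-- B to move --
(2,4): no bracket -> illegal
(2,5): no bracket -> illegal
(3,1): no bracket -> illegal
(4,3): flips 2 -> legal
(4,4): flips 1 -> legal
(4,5): flips 1 -> legal
(5,1): no bracket -> illegal
(5,2): flips 1 -> legal
(5,3): no bracket -> illegal
B mobility = 4
-- W to move --
(0,0): flips 2 -> legal
(0,1): no bracket -> illegal
(0,2): no bracket -> illegal
(1,0): no bracket -> illegal
(1,2): flips 3 -> legal
(1,3): flips 1 -> legal
(1,4): no bracket -> illegal
(2,0): no bracket -> illegal
(2,1): no bracket -> illegal
(2,4): no bracket -> illegal
(3,0): no bracket -> illegal
(3,1): flips 1 -> legal
(4,0): flips 1 -> legal
(4,3): no bracket -> illegal
(5,0): no bracket -> illegal
(5,1): no bracket -> illegal
(5,2): no bracket -> illegal
W mobility = 5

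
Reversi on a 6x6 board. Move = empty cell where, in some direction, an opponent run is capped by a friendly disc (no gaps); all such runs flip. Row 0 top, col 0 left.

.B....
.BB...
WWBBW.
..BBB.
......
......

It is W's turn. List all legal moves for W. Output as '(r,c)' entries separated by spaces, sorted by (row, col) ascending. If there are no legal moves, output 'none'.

Answer: (0,2) (0,3) (4,2) (4,3) (4,4)

Derivation:
(0,0): no bracket -> illegal
(0,2): flips 1 -> legal
(0,3): flips 1 -> legal
(1,0): no bracket -> illegal
(1,3): no bracket -> illegal
(1,4): no bracket -> illegal
(2,5): no bracket -> illegal
(3,1): no bracket -> illegal
(3,5): no bracket -> illegal
(4,1): no bracket -> illegal
(4,2): flips 1 -> legal
(4,3): flips 1 -> legal
(4,4): flips 1 -> legal
(4,5): no bracket -> illegal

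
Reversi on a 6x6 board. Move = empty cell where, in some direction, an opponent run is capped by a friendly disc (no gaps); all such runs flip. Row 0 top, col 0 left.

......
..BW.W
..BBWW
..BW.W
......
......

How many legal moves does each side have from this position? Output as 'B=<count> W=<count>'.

Answer: B=6 W=3

Derivation:
-- B to move --
(0,2): no bracket -> illegal
(0,3): flips 1 -> legal
(0,4): flips 1 -> legal
(0,5): no bracket -> illegal
(1,4): flips 1 -> legal
(3,4): flips 1 -> legal
(4,2): no bracket -> illegal
(4,3): flips 1 -> legal
(4,4): flips 1 -> legal
(4,5): no bracket -> illegal
B mobility = 6
-- W to move --
(0,1): no bracket -> illegal
(0,2): no bracket -> illegal
(0,3): no bracket -> illegal
(1,1): flips 2 -> legal
(1,4): no bracket -> illegal
(2,1): flips 2 -> legal
(3,1): flips 2 -> legal
(3,4): no bracket -> illegal
(4,1): no bracket -> illegal
(4,2): no bracket -> illegal
(4,3): no bracket -> illegal
W mobility = 3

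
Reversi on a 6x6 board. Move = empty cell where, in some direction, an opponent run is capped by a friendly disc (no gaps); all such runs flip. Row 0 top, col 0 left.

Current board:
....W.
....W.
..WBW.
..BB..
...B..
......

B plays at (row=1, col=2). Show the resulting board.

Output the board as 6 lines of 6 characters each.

Place B at (1,2); scan 8 dirs for brackets.
Dir NW: first cell '.' (not opp) -> no flip
Dir N: first cell '.' (not opp) -> no flip
Dir NE: first cell '.' (not opp) -> no flip
Dir W: first cell '.' (not opp) -> no flip
Dir E: first cell '.' (not opp) -> no flip
Dir SW: first cell '.' (not opp) -> no flip
Dir S: opp run (2,2) capped by B -> flip
Dir SE: first cell 'B' (not opp) -> no flip
All flips: (2,2)

Answer: ....W.
..B.W.
..BBW.
..BB..
...B..
......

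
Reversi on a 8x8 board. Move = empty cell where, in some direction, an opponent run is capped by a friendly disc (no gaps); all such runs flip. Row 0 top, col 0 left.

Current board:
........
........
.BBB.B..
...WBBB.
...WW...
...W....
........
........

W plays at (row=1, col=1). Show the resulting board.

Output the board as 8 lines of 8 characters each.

Answer: ........
.W......
.BWB.B..
...WBBB.
...WW...
...W....
........
........

Derivation:
Place W at (1,1); scan 8 dirs for brackets.
Dir NW: first cell '.' (not opp) -> no flip
Dir N: first cell '.' (not opp) -> no flip
Dir NE: first cell '.' (not opp) -> no flip
Dir W: first cell '.' (not opp) -> no flip
Dir E: first cell '.' (not opp) -> no flip
Dir SW: first cell '.' (not opp) -> no flip
Dir S: opp run (2,1), next='.' -> no flip
Dir SE: opp run (2,2) capped by W -> flip
All flips: (2,2)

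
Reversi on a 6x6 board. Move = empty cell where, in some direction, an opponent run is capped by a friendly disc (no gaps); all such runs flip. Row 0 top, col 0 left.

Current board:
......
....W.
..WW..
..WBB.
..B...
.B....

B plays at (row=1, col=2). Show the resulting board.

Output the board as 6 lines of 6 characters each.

Place B at (1,2); scan 8 dirs for brackets.
Dir NW: first cell '.' (not opp) -> no flip
Dir N: first cell '.' (not opp) -> no flip
Dir NE: first cell '.' (not opp) -> no flip
Dir W: first cell '.' (not opp) -> no flip
Dir E: first cell '.' (not opp) -> no flip
Dir SW: first cell '.' (not opp) -> no flip
Dir S: opp run (2,2) (3,2) capped by B -> flip
Dir SE: opp run (2,3) capped by B -> flip
All flips: (2,2) (2,3) (3,2)

Answer: ......
..B.W.
..BB..
..BBB.
..B...
.B....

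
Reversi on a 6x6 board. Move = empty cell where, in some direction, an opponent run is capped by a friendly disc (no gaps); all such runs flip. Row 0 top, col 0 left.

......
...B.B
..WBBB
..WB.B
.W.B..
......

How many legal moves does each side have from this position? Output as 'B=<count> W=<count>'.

Answer: B=4 W=5

Derivation:
-- B to move --
(1,1): flips 1 -> legal
(1,2): no bracket -> illegal
(2,1): flips 2 -> legal
(3,0): no bracket -> illegal
(3,1): flips 2 -> legal
(4,0): no bracket -> illegal
(4,2): no bracket -> illegal
(5,0): flips 2 -> legal
(5,1): no bracket -> illegal
(5,2): no bracket -> illegal
B mobility = 4
-- W to move --
(0,2): no bracket -> illegal
(0,3): no bracket -> illegal
(0,4): flips 1 -> legal
(0,5): no bracket -> illegal
(1,2): no bracket -> illegal
(1,4): flips 1 -> legal
(3,4): flips 1 -> legal
(4,2): no bracket -> illegal
(4,4): flips 1 -> legal
(4,5): no bracket -> illegal
(5,2): no bracket -> illegal
(5,3): no bracket -> illegal
(5,4): flips 1 -> legal
W mobility = 5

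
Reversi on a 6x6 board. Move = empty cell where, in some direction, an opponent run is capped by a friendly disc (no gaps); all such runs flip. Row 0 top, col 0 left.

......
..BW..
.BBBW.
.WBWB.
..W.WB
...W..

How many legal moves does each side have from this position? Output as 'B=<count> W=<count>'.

-- B to move --
(0,2): no bracket -> illegal
(0,3): flips 1 -> legal
(0,4): flips 1 -> legal
(1,4): flips 2 -> legal
(1,5): no bracket -> illegal
(2,0): no bracket -> illegal
(2,5): flips 1 -> legal
(3,0): flips 1 -> legal
(3,5): no bracket -> illegal
(4,0): flips 1 -> legal
(4,1): flips 1 -> legal
(4,3): flips 2 -> legal
(5,1): no bracket -> illegal
(5,2): flips 1 -> legal
(5,4): flips 1 -> legal
(5,5): flips 2 -> legal
B mobility = 11
-- W to move --
(0,1): no bracket -> illegal
(0,2): flips 3 -> legal
(0,3): no bracket -> illegal
(1,0): no bracket -> illegal
(1,1): flips 3 -> legal
(1,4): no bracket -> illegal
(2,0): flips 3 -> legal
(2,5): no bracket -> illegal
(3,0): no bracket -> illegal
(3,5): flips 1 -> legal
(4,1): no bracket -> illegal
(4,3): no bracket -> illegal
(5,4): no bracket -> illegal
(5,5): no bracket -> illegal
W mobility = 4

Answer: B=11 W=4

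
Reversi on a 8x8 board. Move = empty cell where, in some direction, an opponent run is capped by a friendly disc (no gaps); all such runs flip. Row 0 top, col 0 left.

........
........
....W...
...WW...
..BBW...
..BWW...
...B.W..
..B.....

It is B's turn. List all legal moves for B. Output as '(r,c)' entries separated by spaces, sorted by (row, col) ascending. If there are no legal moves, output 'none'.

Answer: (1,5) (2,3) (2,5) (4,5) (5,5) (6,4) (7,6)

Derivation:
(1,3): no bracket -> illegal
(1,4): no bracket -> illegal
(1,5): flips 2 -> legal
(2,2): no bracket -> illegal
(2,3): flips 1 -> legal
(2,5): flips 1 -> legal
(3,2): no bracket -> illegal
(3,5): no bracket -> illegal
(4,5): flips 2 -> legal
(5,5): flips 2 -> legal
(5,6): no bracket -> illegal
(6,2): no bracket -> illegal
(6,4): flips 1 -> legal
(6,6): no bracket -> illegal
(7,4): no bracket -> illegal
(7,5): no bracket -> illegal
(7,6): flips 2 -> legal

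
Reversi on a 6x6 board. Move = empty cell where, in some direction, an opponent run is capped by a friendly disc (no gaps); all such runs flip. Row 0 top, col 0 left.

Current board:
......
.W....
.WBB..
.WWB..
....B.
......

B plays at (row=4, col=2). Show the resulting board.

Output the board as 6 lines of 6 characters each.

Answer: ......
.W....
.WBB..
.WBB..
..B.B.
......

Derivation:
Place B at (4,2); scan 8 dirs for brackets.
Dir NW: opp run (3,1), next='.' -> no flip
Dir N: opp run (3,2) capped by B -> flip
Dir NE: first cell 'B' (not opp) -> no flip
Dir W: first cell '.' (not opp) -> no flip
Dir E: first cell '.' (not opp) -> no flip
Dir SW: first cell '.' (not opp) -> no flip
Dir S: first cell '.' (not opp) -> no flip
Dir SE: first cell '.' (not opp) -> no flip
All flips: (3,2)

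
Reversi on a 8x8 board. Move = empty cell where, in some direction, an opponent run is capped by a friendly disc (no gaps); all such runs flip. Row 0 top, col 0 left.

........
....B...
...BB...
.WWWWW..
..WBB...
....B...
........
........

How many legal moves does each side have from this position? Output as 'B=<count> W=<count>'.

-- B to move --
(2,0): no bracket -> illegal
(2,1): flips 1 -> legal
(2,2): flips 1 -> legal
(2,5): flips 1 -> legal
(2,6): flips 1 -> legal
(3,0): no bracket -> illegal
(3,6): no bracket -> illegal
(4,0): no bracket -> illegal
(4,1): flips 2 -> legal
(4,5): flips 1 -> legal
(4,6): flips 1 -> legal
(5,1): flips 2 -> legal
(5,2): no bracket -> illegal
(5,3): no bracket -> illegal
B mobility = 8
-- W to move --
(0,3): no bracket -> illegal
(0,4): flips 2 -> legal
(0,5): flips 2 -> legal
(1,2): flips 1 -> legal
(1,3): flips 2 -> legal
(1,5): flips 1 -> legal
(2,2): no bracket -> illegal
(2,5): no bracket -> illegal
(4,5): flips 2 -> legal
(5,2): flips 1 -> legal
(5,3): flips 2 -> legal
(5,5): flips 1 -> legal
(6,3): no bracket -> illegal
(6,4): flips 2 -> legal
(6,5): flips 2 -> legal
W mobility = 11

Answer: B=8 W=11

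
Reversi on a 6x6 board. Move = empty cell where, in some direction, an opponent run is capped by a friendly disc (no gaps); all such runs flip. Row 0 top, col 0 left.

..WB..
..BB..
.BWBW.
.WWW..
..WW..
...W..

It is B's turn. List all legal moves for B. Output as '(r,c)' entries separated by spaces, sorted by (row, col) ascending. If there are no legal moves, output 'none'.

(0,1): flips 1 -> legal
(1,1): no bracket -> illegal
(1,4): no bracket -> illegal
(1,5): no bracket -> illegal
(2,0): no bracket -> illegal
(2,5): flips 1 -> legal
(3,0): no bracket -> illegal
(3,4): no bracket -> illegal
(3,5): flips 1 -> legal
(4,0): flips 2 -> legal
(4,1): flips 2 -> legal
(4,4): no bracket -> illegal
(5,1): no bracket -> illegal
(5,2): flips 3 -> legal
(5,4): flips 2 -> legal

Answer: (0,1) (2,5) (3,5) (4,0) (4,1) (5,2) (5,4)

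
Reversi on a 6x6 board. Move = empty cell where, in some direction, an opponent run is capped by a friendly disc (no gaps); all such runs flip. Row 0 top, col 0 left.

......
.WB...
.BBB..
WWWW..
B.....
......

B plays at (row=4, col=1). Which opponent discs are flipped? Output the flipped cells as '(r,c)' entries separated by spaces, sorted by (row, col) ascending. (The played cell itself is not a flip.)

Dir NW: opp run (3,0), next=edge -> no flip
Dir N: opp run (3,1) capped by B -> flip
Dir NE: opp run (3,2) capped by B -> flip
Dir W: first cell 'B' (not opp) -> no flip
Dir E: first cell '.' (not opp) -> no flip
Dir SW: first cell '.' (not opp) -> no flip
Dir S: first cell '.' (not opp) -> no flip
Dir SE: first cell '.' (not opp) -> no flip

Answer: (3,1) (3,2)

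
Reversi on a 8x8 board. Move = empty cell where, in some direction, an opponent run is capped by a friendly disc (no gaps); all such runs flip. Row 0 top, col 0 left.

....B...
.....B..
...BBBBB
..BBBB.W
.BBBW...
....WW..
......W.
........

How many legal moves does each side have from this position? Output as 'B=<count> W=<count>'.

Answer: B=6 W=5

Derivation:
-- B to move --
(3,6): no bracket -> illegal
(4,5): flips 1 -> legal
(4,6): no bracket -> illegal
(4,7): flips 1 -> legal
(5,3): flips 1 -> legal
(5,6): no bracket -> illegal
(5,7): no bracket -> illegal
(6,3): no bracket -> illegal
(6,4): flips 2 -> legal
(6,5): flips 1 -> legal
(6,7): no bracket -> illegal
(7,5): no bracket -> illegal
(7,6): no bracket -> illegal
(7,7): flips 3 -> legal
B mobility = 6
-- W to move --
(0,3): no bracket -> illegal
(0,5): no bracket -> illegal
(0,6): no bracket -> illegal
(1,2): no bracket -> illegal
(1,3): no bracket -> illegal
(1,4): flips 2 -> legal
(1,6): no bracket -> illegal
(1,7): flips 3 -> legal
(2,1): flips 2 -> legal
(2,2): flips 1 -> legal
(3,0): no bracket -> illegal
(3,1): no bracket -> illegal
(3,6): no bracket -> illegal
(4,0): flips 3 -> legal
(4,5): no bracket -> illegal
(4,6): no bracket -> illegal
(5,0): no bracket -> illegal
(5,1): no bracket -> illegal
(5,2): no bracket -> illegal
(5,3): no bracket -> illegal
W mobility = 5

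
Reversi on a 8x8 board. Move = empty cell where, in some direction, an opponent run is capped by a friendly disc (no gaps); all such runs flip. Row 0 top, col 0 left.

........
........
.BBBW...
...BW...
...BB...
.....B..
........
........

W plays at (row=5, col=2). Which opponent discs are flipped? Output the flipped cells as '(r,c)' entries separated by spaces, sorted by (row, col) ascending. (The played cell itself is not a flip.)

Dir NW: first cell '.' (not opp) -> no flip
Dir N: first cell '.' (not opp) -> no flip
Dir NE: opp run (4,3) capped by W -> flip
Dir W: first cell '.' (not opp) -> no flip
Dir E: first cell '.' (not opp) -> no flip
Dir SW: first cell '.' (not opp) -> no flip
Dir S: first cell '.' (not opp) -> no flip
Dir SE: first cell '.' (not opp) -> no flip

Answer: (4,3)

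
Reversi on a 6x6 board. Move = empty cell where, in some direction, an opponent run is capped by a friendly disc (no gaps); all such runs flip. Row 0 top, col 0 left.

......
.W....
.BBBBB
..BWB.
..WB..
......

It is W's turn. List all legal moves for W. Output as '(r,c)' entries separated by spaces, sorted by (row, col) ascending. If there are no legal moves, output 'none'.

Answer: (1,2) (1,3) (1,5) (3,1) (3,5) (4,4) (5,3)

Derivation:
(1,0): no bracket -> illegal
(1,2): flips 2 -> legal
(1,3): flips 1 -> legal
(1,4): no bracket -> illegal
(1,5): flips 1 -> legal
(2,0): no bracket -> illegal
(3,0): no bracket -> illegal
(3,1): flips 2 -> legal
(3,5): flips 1 -> legal
(4,1): no bracket -> illegal
(4,4): flips 1 -> legal
(4,5): no bracket -> illegal
(5,2): no bracket -> illegal
(5,3): flips 1 -> legal
(5,4): no bracket -> illegal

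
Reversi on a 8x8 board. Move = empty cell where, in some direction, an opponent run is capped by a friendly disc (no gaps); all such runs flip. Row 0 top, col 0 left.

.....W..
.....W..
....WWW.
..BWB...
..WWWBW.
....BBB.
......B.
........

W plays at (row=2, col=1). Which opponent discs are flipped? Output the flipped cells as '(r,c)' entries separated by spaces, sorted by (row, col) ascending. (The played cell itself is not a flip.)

Dir NW: first cell '.' (not opp) -> no flip
Dir N: first cell '.' (not opp) -> no flip
Dir NE: first cell '.' (not opp) -> no flip
Dir W: first cell '.' (not opp) -> no flip
Dir E: first cell '.' (not opp) -> no flip
Dir SW: first cell '.' (not opp) -> no flip
Dir S: first cell '.' (not opp) -> no flip
Dir SE: opp run (3,2) capped by W -> flip

Answer: (3,2)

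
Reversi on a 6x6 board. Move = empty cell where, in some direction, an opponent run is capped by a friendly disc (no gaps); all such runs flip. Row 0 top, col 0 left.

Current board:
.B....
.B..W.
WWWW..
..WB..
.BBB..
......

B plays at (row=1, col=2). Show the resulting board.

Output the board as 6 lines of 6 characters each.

Place B at (1,2); scan 8 dirs for brackets.
Dir NW: first cell 'B' (not opp) -> no flip
Dir N: first cell '.' (not opp) -> no flip
Dir NE: first cell '.' (not opp) -> no flip
Dir W: first cell 'B' (not opp) -> no flip
Dir E: first cell '.' (not opp) -> no flip
Dir SW: opp run (2,1), next='.' -> no flip
Dir S: opp run (2,2) (3,2) capped by B -> flip
Dir SE: opp run (2,3), next='.' -> no flip
All flips: (2,2) (3,2)

Answer: .B....
.BB.W.
WWBW..
..BB..
.BBB..
......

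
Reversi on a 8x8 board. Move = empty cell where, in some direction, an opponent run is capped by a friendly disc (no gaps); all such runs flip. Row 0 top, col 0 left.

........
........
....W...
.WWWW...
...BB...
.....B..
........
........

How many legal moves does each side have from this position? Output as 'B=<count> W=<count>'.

-- B to move --
(1,3): no bracket -> illegal
(1,4): flips 2 -> legal
(1,5): no bracket -> illegal
(2,0): no bracket -> illegal
(2,1): flips 1 -> legal
(2,2): flips 1 -> legal
(2,3): flips 1 -> legal
(2,5): flips 1 -> legal
(3,0): no bracket -> illegal
(3,5): no bracket -> illegal
(4,0): no bracket -> illegal
(4,1): no bracket -> illegal
(4,2): no bracket -> illegal
(4,5): no bracket -> illegal
B mobility = 5
-- W to move --
(3,5): no bracket -> illegal
(4,2): no bracket -> illegal
(4,5): no bracket -> illegal
(4,6): no bracket -> illegal
(5,2): flips 1 -> legal
(5,3): flips 1 -> legal
(5,4): flips 2 -> legal
(5,6): no bracket -> illegal
(6,4): no bracket -> illegal
(6,5): no bracket -> illegal
(6,6): flips 2 -> legal
W mobility = 4

Answer: B=5 W=4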